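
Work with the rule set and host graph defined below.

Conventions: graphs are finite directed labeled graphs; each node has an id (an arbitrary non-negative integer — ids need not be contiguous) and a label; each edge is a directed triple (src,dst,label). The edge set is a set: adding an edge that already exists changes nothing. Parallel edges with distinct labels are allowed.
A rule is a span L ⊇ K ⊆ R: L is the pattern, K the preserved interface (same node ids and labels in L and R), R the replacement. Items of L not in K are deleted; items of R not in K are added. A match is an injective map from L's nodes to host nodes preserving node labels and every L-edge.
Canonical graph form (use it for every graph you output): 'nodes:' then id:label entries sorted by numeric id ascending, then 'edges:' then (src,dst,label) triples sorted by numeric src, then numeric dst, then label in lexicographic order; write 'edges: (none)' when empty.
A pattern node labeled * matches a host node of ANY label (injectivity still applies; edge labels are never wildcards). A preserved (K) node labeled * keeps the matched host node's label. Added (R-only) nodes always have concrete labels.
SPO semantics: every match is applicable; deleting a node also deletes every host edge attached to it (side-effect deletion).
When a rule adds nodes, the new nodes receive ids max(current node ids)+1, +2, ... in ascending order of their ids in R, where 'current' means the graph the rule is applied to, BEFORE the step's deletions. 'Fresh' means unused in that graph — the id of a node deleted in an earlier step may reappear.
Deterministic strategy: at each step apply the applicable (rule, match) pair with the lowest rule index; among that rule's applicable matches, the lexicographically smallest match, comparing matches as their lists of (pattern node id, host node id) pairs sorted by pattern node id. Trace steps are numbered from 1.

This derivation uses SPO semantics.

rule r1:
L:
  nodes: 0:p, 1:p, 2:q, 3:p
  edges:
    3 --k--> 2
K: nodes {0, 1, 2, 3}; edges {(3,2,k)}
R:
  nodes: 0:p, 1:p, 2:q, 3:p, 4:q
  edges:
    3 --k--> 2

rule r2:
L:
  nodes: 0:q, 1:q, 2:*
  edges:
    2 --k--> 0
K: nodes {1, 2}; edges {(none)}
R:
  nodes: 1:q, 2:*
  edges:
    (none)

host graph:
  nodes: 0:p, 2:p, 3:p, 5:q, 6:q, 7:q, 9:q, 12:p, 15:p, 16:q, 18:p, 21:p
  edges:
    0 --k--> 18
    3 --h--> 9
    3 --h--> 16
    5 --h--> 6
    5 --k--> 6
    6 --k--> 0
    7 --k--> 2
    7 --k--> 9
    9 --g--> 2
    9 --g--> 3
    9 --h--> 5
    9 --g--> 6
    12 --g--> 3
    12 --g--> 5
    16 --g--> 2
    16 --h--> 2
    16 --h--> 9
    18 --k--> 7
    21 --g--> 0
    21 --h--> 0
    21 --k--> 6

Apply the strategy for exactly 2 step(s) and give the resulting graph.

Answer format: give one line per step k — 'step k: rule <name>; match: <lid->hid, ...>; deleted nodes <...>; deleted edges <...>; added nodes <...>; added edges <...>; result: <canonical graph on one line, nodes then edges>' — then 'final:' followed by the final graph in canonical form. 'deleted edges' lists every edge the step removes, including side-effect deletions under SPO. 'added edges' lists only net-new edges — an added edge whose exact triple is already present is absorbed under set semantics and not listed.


step 1: rule r1; match: 0->0, 1->2, 2->6, 3->21; deleted nodes (none); deleted edges (none); added nodes 22; added edges (none); result: nodes: 0:p, 2:p, 3:p, 5:q, 6:q, 7:q, 9:q, 12:p, 15:p, 16:q, 18:p, 21:p, 22:q edges: (0,18,k); (3,9,h); (3,16,h); (5,6,h); (5,6,k); (6,0,k); (7,2,k); (7,9,k); (9,2,g); (9,3,g); (9,5,h); (9,6,g); (12,3,g); (12,5,g); (16,2,g); (16,2,h); (16,9,h); (18,7,k); (21,0,g); (21,0,h); (21,6,k)
step 2: rule r1; match: 0->0, 1->2, 2->6, 3->21; deleted nodes (none); deleted edges (none); added nodes 23; added edges (none); result: nodes: 0:p, 2:p, 3:p, 5:q, 6:q, 7:q, 9:q, 12:p, 15:p, 16:q, 18:p, 21:p, 22:q, 23:q edges: (0,18,k); (3,9,h); (3,16,h); (5,6,h); (5,6,k); (6,0,k); (7,2,k); (7,9,k); (9,2,g); (9,3,g); (9,5,h); (9,6,g); (12,3,g); (12,5,g); (16,2,g); (16,2,h); (16,9,h); (18,7,k); (21,0,g); (21,0,h); (21,6,k)
final:
nodes: 0:p, 2:p, 3:p, 5:q, 6:q, 7:q, 9:q, 12:p, 15:p, 16:q, 18:p, 21:p, 22:q, 23:q
edges: (0,18,k); (3,9,h); (3,16,h); (5,6,h); (5,6,k); (6,0,k); (7,2,k); (7,9,k); (9,2,g); (9,3,g); (9,5,h); (9,6,g); (12,3,g); (12,5,g); (16,2,g); (16,2,h); (16,9,h); (18,7,k); (21,0,g); (21,0,h); (21,6,k)


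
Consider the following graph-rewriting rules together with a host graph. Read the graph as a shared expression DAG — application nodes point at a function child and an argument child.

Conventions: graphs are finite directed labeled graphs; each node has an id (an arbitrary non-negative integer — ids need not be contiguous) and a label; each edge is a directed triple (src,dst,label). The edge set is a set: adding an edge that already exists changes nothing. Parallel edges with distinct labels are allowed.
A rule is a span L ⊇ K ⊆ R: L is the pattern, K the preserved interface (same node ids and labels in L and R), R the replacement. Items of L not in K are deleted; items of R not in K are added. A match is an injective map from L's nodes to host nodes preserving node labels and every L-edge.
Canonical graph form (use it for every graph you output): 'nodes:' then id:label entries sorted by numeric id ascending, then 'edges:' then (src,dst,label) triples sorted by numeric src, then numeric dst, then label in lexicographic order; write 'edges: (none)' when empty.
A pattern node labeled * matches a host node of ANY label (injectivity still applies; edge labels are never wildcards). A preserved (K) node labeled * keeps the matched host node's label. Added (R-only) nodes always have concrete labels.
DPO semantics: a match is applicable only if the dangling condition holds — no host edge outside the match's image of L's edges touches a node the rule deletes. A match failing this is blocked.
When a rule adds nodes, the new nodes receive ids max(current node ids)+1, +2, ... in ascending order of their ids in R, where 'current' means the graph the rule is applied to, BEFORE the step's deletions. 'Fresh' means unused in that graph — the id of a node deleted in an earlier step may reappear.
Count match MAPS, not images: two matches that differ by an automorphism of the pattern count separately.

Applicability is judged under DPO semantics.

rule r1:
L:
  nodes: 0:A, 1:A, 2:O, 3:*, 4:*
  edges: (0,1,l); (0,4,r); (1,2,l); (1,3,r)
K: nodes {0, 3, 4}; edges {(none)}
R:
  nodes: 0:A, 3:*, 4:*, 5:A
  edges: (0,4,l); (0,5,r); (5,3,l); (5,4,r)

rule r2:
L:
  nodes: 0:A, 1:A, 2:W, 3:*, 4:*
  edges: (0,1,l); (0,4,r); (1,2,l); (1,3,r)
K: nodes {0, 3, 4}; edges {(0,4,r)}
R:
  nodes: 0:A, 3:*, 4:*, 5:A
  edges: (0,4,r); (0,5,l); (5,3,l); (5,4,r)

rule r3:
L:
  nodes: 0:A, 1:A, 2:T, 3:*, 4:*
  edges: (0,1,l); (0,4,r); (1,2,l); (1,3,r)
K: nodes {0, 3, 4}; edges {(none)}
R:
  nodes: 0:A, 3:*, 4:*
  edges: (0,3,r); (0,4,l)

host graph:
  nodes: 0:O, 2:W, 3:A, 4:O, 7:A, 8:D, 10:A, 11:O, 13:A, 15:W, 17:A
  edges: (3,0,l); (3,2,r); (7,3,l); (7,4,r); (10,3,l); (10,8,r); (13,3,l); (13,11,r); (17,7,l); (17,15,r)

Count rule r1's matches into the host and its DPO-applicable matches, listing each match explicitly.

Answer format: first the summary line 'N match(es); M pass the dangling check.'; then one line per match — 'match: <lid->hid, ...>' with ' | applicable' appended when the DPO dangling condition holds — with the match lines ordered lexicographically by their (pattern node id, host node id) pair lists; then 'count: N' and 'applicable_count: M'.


3 match(es); 0 pass the dangling check.
match: 0->7, 1->3, 2->0, 3->2, 4->4
match: 0->10, 1->3, 2->0, 3->2, 4->8
match: 0->13, 1->3, 2->0, 3->2, 4->11
count: 3
applicable_count: 0


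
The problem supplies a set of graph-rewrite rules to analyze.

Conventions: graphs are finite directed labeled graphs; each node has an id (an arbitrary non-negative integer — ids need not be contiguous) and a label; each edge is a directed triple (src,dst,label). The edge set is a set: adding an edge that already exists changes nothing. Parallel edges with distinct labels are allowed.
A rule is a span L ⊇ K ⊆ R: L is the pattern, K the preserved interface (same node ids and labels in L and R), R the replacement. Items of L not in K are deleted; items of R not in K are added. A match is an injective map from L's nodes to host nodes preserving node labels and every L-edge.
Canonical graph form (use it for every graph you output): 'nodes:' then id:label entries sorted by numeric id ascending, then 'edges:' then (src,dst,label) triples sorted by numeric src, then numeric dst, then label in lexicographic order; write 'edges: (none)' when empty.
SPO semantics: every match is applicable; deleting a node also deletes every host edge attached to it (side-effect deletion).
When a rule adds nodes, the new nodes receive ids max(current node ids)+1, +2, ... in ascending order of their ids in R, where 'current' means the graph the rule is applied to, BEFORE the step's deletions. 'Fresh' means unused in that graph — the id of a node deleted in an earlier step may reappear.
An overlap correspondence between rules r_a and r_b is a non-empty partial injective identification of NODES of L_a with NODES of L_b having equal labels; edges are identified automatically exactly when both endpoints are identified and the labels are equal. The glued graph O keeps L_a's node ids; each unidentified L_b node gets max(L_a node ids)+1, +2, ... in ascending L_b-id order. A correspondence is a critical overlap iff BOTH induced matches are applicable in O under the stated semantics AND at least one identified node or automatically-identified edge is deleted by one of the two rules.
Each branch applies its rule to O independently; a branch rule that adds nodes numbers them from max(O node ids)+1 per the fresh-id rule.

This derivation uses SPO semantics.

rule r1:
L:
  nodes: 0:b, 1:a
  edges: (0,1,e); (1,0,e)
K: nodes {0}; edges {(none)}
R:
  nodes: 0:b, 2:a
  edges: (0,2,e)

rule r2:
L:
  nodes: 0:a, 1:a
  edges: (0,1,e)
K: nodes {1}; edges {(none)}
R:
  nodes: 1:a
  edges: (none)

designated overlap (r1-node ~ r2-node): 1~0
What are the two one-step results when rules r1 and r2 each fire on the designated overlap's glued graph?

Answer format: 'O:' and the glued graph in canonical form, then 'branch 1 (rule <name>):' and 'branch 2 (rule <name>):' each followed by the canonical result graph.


O:
nodes: 0:b, 1:a, 2:a
edges: (0,1,e); (1,0,e); (1,2,e)
branch 1 (rule r1):
nodes: 0:b, 2:a, 3:a
edges: (0,3,e)
branch 2 (rule r2):
nodes: 0:b, 2:a
edges: (none)


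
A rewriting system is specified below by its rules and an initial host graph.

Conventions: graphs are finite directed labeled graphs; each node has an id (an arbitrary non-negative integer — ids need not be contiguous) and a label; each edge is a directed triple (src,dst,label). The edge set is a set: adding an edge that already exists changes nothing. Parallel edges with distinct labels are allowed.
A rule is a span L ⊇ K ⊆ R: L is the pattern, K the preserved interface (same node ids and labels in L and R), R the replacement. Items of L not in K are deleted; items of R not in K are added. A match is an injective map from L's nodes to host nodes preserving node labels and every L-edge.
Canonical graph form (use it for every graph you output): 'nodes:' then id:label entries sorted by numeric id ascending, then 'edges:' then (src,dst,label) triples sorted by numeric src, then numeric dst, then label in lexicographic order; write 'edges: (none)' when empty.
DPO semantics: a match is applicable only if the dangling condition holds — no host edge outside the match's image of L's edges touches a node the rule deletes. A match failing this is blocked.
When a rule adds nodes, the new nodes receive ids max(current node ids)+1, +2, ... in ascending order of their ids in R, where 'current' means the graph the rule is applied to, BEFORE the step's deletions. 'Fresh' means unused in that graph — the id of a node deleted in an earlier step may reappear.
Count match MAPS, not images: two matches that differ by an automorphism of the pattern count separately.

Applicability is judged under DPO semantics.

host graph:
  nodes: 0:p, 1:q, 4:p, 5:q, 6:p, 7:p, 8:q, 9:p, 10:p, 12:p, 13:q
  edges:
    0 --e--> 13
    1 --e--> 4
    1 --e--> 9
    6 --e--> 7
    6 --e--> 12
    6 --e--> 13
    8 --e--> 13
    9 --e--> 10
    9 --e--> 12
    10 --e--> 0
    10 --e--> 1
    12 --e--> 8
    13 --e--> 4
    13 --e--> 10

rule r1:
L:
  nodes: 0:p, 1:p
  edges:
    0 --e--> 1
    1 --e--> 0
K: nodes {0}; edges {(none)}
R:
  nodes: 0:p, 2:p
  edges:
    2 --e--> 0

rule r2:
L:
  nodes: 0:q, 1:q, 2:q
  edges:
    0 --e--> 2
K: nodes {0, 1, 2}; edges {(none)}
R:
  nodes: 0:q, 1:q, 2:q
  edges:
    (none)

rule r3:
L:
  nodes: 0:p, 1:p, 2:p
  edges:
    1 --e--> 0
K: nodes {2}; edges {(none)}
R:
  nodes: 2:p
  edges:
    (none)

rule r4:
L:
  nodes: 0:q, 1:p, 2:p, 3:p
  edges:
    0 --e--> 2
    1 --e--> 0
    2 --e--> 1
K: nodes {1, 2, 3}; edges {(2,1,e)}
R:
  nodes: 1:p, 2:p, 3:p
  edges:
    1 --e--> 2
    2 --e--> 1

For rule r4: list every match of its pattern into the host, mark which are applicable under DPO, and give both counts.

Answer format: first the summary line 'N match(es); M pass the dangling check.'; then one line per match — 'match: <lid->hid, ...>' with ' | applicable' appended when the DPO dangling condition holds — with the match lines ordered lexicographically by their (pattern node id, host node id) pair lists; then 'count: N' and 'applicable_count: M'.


10 match(es); 0 pass the dangling check.
match: 0->1, 1->10, 2->9, 3->0
match: 0->1, 1->10, 2->9, 3->4
match: 0->1, 1->10, 2->9, 3->6
match: 0->1, 1->10, 2->9, 3->7
match: 0->1, 1->10, 2->9, 3->12
match: 0->13, 1->0, 2->10, 3->4
match: 0->13, 1->0, 2->10, 3->6
match: 0->13, 1->0, 2->10, 3->7
match: 0->13, 1->0, 2->10, 3->9
match: 0->13, 1->0, 2->10, 3->12
count: 10
applicable_count: 0


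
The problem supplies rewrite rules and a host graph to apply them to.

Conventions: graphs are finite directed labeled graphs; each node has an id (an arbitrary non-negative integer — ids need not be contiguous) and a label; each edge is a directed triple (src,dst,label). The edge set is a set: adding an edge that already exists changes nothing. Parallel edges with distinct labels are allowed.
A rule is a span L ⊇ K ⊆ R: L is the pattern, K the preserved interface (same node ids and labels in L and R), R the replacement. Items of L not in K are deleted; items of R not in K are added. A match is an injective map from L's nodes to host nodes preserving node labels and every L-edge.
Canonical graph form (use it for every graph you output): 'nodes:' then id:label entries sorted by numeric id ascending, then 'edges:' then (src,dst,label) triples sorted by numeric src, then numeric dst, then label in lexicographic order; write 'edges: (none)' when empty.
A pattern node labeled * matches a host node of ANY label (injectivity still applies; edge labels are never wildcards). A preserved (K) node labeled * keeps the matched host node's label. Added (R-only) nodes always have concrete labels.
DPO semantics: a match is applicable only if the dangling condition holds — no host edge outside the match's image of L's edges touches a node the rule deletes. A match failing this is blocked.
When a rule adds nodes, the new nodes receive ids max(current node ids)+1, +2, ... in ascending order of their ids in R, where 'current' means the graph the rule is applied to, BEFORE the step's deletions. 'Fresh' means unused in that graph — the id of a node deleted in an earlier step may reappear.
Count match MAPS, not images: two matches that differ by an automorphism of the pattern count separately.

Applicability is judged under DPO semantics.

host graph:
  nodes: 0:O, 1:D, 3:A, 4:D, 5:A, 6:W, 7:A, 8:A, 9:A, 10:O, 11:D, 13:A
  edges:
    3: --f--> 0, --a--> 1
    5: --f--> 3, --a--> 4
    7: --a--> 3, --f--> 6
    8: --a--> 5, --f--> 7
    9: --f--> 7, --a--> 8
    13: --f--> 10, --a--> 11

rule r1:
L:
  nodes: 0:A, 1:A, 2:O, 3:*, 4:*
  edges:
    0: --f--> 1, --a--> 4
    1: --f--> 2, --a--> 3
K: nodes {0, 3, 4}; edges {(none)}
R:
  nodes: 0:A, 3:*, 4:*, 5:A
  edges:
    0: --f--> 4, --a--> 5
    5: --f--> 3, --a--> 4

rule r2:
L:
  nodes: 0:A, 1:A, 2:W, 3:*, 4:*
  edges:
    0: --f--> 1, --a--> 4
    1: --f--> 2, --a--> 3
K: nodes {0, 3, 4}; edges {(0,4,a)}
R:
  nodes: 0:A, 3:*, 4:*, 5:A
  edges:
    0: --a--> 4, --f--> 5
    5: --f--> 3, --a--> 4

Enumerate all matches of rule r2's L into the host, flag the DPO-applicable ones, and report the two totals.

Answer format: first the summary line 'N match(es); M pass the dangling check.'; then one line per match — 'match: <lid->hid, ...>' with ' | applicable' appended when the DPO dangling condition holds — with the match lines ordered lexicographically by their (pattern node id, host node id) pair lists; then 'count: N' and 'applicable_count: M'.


2 match(es); 0 pass the dangling check.
match: 0->8, 1->7, 2->6, 3->3, 4->5
match: 0->9, 1->7, 2->6, 3->3, 4->8
count: 2
applicable_count: 0


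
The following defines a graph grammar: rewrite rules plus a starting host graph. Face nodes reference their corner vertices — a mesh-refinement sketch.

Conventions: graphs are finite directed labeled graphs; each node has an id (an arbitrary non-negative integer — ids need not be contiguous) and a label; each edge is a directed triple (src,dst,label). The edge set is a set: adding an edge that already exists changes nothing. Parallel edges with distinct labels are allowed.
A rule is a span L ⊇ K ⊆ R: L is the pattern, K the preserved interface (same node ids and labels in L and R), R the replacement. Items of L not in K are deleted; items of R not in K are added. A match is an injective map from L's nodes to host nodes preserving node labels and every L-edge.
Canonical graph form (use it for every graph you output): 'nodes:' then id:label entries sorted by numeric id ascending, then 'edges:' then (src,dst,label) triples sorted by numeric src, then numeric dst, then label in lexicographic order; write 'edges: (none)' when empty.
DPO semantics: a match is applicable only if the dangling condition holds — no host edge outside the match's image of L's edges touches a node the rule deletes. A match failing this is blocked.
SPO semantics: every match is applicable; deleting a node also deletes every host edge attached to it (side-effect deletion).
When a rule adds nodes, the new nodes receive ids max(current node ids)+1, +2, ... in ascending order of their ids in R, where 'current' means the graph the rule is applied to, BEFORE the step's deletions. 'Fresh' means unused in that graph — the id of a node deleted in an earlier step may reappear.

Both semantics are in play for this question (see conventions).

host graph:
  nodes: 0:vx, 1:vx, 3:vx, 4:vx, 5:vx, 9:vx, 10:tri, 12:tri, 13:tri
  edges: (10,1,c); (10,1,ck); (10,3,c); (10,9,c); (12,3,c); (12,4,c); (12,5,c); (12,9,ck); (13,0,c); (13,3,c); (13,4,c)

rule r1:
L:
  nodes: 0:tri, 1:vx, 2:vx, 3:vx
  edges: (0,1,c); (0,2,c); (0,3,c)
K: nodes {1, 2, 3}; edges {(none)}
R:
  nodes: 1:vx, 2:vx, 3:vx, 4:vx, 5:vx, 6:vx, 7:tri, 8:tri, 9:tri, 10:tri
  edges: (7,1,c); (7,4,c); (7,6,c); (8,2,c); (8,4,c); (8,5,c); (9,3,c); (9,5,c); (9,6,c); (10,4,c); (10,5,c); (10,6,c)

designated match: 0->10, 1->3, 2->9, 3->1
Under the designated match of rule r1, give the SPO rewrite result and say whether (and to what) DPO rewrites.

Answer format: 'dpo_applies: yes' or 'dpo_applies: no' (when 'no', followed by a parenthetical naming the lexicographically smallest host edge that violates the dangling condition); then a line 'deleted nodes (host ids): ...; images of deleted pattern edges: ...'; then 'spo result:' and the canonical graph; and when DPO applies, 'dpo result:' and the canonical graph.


dpo_applies: no
(the rule deletes node 10, which keeps host edge (10,1,ck) outside the match image — the dangling condition fails, DPO blocks; SPO proceeds and side-deletes such edges)
deleted nodes (host ids): 10; images of deleted pattern edges: (10,1,c); (10,3,c); (10,9,c)
spo result:
nodes: 0:vx, 1:vx, 3:vx, 4:vx, 5:vx, 9:vx, 12:tri, 13:tri, 14:vx, 15:vx, 16:vx, 17:tri, 18:tri, 19:tri, 20:tri
edges: (12,3,c); (12,4,c); (12,5,c); (12,9,ck); (13,0,c); (13,3,c); (13,4,c); (17,3,c); (17,14,c); (17,16,c); (18,9,c); (18,14,c); (18,15,c); (19,1,c); (19,15,c); (19,16,c); (20,14,c); (20,15,c); (20,16,c)


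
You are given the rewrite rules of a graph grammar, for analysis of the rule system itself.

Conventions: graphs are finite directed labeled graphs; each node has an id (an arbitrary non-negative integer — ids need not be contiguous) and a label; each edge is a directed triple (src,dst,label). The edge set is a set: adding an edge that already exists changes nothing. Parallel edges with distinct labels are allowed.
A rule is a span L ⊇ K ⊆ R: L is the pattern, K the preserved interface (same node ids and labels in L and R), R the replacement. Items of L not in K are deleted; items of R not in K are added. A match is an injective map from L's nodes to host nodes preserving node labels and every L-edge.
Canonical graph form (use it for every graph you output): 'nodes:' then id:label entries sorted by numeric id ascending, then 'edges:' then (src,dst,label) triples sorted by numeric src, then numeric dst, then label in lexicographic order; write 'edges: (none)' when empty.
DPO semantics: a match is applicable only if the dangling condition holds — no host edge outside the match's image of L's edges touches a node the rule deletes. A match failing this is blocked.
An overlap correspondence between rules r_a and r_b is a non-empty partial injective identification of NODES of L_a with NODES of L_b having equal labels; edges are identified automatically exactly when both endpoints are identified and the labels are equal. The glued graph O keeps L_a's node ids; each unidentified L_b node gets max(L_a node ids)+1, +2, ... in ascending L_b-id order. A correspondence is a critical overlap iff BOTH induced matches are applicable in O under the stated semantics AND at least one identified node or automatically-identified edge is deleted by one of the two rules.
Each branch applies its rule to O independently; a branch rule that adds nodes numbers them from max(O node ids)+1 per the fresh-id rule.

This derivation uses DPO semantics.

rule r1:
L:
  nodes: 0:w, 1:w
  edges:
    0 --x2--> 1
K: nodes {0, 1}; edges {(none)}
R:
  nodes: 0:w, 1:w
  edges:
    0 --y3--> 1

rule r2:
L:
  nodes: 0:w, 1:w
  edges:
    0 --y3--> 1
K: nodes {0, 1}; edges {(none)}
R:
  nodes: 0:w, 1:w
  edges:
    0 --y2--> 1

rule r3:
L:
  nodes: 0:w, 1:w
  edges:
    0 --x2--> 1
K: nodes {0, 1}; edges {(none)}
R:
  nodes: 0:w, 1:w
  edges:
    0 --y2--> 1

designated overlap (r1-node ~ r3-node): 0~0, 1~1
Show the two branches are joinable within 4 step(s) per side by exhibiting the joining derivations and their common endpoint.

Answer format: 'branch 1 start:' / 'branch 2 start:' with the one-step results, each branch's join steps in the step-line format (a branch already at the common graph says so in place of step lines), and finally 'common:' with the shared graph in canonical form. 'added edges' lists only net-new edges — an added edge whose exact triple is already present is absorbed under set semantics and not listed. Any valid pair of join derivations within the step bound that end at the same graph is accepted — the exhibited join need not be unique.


branch 1 start:
nodes: 0:w, 1:w
edges: (0,1,y3)
branch 2 start:
nodes: 0:w, 1:w
edges: (0,1,y2)
branch 1 step 1: rule r2; match: 0->0, 1->1; deleted nodes (none); deleted edges (0,1,y3); added nodes (none); added edges (0,1,y2); result: nodes: 0:w, 1:w edges: (0,1,y2)
branch 2: already at the common graph (0 steps)
common:
nodes: 0:w, 1:w
edges: (0,1,y2)


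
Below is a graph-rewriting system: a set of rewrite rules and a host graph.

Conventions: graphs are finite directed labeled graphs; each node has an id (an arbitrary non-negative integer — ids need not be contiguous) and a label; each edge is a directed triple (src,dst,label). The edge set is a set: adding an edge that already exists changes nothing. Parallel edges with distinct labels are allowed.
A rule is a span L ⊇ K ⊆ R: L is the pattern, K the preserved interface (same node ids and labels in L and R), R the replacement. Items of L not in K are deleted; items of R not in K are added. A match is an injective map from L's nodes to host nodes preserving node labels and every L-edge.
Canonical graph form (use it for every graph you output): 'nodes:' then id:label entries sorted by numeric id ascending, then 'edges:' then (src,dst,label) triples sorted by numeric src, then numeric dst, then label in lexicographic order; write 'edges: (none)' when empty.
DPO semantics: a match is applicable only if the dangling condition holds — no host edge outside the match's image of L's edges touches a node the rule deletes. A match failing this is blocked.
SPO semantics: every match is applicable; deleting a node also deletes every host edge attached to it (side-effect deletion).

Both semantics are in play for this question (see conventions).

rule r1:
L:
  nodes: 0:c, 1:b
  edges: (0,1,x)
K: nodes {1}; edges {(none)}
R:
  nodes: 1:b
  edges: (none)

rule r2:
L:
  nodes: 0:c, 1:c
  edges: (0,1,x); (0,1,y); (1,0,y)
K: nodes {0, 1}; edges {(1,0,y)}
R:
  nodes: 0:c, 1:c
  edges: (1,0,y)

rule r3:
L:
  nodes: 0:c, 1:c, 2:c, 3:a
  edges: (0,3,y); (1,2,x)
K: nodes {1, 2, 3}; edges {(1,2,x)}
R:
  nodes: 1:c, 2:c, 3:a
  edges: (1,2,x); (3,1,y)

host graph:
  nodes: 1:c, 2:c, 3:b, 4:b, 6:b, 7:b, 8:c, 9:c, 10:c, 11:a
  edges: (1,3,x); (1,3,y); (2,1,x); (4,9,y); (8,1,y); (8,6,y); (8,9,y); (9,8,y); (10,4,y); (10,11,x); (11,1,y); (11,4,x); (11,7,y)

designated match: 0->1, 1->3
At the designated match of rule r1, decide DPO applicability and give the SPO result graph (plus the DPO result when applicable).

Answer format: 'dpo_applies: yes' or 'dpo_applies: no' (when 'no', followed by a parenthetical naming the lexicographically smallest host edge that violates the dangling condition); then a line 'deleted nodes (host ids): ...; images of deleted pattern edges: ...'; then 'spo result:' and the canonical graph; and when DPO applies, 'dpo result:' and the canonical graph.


dpo_applies: no
(the rule deletes node 1, which keeps host edge (1,3,y) outside the match image — the dangling condition fails, DPO blocks; SPO proceeds and side-deletes such edges)
deleted nodes (host ids): 1; images of deleted pattern edges: (1,3,x)
spo result:
nodes: 2:c, 3:b, 4:b, 6:b, 7:b, 8:c, 9:c, 10:c, 11:a
edges: (4,9,y); (8,6,y); (8,9,y); (9,8,y); (10,4,y); (10,11,x); (11,4,x); (11,7,y)


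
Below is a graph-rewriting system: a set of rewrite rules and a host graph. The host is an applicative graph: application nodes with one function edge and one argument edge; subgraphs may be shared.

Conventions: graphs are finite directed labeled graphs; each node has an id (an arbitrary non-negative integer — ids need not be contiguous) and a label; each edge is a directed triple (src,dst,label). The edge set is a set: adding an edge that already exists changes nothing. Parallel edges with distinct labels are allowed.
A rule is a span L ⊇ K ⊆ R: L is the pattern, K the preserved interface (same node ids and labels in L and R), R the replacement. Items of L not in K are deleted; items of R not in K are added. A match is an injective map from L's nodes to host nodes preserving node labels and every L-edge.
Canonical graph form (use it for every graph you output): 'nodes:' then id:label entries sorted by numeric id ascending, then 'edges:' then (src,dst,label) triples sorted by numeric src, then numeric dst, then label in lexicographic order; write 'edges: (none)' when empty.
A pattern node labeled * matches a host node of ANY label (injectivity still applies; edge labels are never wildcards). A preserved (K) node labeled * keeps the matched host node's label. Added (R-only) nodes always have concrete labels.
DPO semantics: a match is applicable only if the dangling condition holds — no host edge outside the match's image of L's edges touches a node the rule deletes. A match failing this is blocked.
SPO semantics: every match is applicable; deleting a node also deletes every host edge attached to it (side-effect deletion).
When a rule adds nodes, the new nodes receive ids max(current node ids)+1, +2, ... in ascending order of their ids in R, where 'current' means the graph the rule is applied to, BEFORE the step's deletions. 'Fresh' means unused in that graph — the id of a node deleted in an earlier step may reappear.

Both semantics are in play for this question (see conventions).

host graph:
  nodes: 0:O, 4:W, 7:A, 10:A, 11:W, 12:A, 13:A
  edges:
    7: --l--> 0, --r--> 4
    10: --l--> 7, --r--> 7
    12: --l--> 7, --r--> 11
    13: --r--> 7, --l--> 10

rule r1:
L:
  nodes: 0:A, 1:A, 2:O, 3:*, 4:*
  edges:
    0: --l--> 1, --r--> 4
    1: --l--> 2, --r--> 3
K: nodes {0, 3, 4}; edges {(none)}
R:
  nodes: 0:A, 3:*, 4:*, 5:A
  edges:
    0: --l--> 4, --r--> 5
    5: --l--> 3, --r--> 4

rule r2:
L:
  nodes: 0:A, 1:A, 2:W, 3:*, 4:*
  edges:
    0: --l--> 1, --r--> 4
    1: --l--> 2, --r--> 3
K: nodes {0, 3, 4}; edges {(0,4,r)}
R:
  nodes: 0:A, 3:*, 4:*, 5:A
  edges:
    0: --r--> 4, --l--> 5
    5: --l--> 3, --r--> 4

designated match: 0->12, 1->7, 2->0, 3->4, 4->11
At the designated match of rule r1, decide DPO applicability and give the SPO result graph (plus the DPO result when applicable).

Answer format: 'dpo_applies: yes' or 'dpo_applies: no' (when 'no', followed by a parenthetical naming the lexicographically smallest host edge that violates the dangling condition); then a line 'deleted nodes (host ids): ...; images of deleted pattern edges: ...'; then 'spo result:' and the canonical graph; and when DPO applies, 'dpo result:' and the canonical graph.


dpo_applies: no
(the rule deletes node 7, which keeps host edge (10,7,l) outside the match image — the dangling condition fails, DPO blocks; SPO proceeds and side-deletes such edges)
deleted nodes (host ids): 0, 7; images of deleted pattern edges: (7,0,l); (7,4,r); (12,7,l); (12,11,r)
spo result:
nodes: 4:W, 10:A, 11:W, 12:A, 13:A, 14:A
edges: (12,11,l); (12,14,r); (13,10,l); (14,4,l); (14,11,r)


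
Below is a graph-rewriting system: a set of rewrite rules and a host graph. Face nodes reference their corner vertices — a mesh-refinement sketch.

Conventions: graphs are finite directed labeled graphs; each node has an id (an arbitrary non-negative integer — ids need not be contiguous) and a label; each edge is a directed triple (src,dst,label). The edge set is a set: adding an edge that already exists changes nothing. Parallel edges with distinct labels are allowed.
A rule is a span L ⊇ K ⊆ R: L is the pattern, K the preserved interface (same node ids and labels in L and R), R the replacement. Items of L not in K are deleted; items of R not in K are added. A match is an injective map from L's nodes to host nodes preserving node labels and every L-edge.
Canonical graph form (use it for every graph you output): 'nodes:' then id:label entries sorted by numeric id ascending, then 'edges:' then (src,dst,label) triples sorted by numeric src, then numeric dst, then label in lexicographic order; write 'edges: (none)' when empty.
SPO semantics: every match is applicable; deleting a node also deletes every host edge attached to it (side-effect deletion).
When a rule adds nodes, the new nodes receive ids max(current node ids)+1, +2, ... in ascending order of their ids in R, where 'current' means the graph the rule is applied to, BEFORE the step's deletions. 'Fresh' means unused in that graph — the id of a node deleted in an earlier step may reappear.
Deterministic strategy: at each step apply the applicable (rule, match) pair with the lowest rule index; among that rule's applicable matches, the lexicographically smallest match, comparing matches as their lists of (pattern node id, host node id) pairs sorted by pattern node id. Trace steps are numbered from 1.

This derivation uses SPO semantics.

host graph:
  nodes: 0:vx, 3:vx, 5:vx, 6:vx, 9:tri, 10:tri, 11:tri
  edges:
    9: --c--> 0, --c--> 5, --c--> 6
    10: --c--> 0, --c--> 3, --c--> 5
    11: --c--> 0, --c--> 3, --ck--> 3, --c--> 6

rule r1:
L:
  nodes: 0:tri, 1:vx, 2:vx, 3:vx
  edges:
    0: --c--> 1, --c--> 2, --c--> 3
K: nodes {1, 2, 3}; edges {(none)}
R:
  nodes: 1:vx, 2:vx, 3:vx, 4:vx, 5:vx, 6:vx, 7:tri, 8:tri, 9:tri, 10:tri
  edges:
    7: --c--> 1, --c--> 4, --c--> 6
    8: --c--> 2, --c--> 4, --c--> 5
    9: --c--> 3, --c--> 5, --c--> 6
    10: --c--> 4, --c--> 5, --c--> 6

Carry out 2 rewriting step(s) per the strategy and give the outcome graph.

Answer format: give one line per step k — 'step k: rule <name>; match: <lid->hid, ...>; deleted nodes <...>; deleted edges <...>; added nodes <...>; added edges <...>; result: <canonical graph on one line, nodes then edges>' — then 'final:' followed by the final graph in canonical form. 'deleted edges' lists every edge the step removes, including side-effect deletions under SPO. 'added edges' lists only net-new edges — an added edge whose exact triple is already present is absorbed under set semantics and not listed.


step 1: rule r1; match: 0->9, 1->0, 2->5, 3->6; deleted nodes 9; deleted edges (9,0,c); (9,5,c); (9,6,c); added nodes 12, 13, 14, 15, 16, 17, 18; added edges (15,0,c); (15,12,c); (15,14,c); (16,5,c); (16,12,c); (16,13,c); (17,6,c); (17,13,c); (17,14,c); (18,12,c); (18,13,c); (18,14,c); result: nodes: 0:vx, 3:vx, 5:vx, 6:vx, 10:tri, 11:tri, 12:vx, 13:vx, 14:vx, 15:tri, 16:tri, 17:tri, 18:tri edges: (10,0,c); (10,3,c); (10,5,c); (11,0,c); (11,3,c); (11,3,ck); (11,6,c); (15,0,c); (15,12,c); (15,14,c); (16,5,c); (16,12,c); (16,13,c); (17,6,c); (17,13,c); (17,14,c); (18,12,c); (18,13,c); (18,14,c)
step 2: rule r1; match: 0->10, 1->0, 2->3, 3->5; deleted nodes 10; deleted edges (10,0,c); (10,3,c); (10,5,c); added nodes 19, 20, 21, 22, 23, 24, 25; added edges (22,0,c); (22,19,c); (22,21,c); (23,3,c); (23,19,c); (23,20,c); (24,5,c); (24,20,c); (24,21,c); (25,19,c); (25,20,c); (25,21,c); result: nodes: 0:vx, 3:vx, 5:vx, 6:vx, 11:tri, 12:vx, 13:vx, 14:vx, 15:tri, 16:tri, 17:tri, 18:tri, 19:vx, 20:vx, 21:vx, 22:tri, 23:tri, 24:tri, 25:tri edges: (11,0,c); (11,3,c); (11,3,ck); (11,6,c); (15,0,c); (15,12,c); (15,14,c); (16,5,c); (16,12,c); (16,13,c); (17,6,c); (17,13,c); (17,14,c); (18,12,c); (18,13,c); (18,14,c); (22,0,c); (22,19,c); (22,21,c); (23,3,c); (23,19,c); (23,20,c); (24,5,c); (24,20,c); (24,21,c); (25,19,c); (25,20,c); (25,21,c)
final:
nodes: 0:vx, 3:vx, 5:vx, 6:vx, 11:tri, 12:vx, 13:vx, 14:vx, 15:tri, 16:tri, 17:tri, 18:tri, 19:vx, 20:vx, 21:vx, 22:tri, 23:tri, 24:tri, 25:tri
edges: (11,0,c); (11,3,c); (11,3,ck); (11,6,c); (15,0,c); (15,12,c); (15,14,c); (16,5,c); (16,12,c); (16,13,c); (17,6,c); (17,13,c); (17,14,c); (18,12,c); (18,13,c); (18,14,c); (22,0,c); (22,19,c); (22,21,c); (23,3,c); (23,19,c); (23,20,c); (24,5,c); (24,20,c); (24,21,c); (25,19,c); (25,20,c); (25,21,c)


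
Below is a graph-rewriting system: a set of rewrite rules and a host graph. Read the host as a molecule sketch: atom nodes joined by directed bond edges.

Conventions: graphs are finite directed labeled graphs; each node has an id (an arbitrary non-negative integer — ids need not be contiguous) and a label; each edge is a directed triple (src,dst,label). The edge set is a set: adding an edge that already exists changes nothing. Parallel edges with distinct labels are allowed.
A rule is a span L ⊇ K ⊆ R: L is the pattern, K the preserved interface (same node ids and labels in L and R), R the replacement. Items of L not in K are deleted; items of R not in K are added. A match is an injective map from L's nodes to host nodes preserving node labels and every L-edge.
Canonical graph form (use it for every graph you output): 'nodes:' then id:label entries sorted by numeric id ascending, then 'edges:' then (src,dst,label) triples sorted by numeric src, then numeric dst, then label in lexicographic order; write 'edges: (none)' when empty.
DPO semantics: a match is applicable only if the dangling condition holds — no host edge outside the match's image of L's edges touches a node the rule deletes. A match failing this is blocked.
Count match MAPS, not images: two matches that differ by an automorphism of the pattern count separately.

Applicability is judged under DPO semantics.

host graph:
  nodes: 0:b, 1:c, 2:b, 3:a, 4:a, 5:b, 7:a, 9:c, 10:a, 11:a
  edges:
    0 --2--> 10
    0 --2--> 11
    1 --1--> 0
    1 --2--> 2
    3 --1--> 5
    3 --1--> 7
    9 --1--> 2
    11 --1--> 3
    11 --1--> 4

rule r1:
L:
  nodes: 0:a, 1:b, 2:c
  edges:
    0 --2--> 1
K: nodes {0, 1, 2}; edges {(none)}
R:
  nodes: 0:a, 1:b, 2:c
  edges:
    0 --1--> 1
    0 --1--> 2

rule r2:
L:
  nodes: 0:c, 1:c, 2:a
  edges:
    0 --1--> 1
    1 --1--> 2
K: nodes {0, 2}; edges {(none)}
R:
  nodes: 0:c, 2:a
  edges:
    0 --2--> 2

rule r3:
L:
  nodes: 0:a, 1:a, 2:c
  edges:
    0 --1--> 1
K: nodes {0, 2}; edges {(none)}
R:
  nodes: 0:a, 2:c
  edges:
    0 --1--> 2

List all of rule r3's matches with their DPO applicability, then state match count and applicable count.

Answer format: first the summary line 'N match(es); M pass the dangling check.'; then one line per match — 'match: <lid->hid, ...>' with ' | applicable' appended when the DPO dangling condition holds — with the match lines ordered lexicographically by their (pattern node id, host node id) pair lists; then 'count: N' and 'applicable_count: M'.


6 match(es); 4 pass the dangling check.
match: 0->3, 1->7, 2->1 | applicable
match: 0->3, 1->7, 2->9 | applicable
match: 0->11, 1->3, 2->1
match: 0->11, 1->3, 2->9
match: 0->11, 1->4, 2->1 | applicable
match: 0->11, 1->4, 2->9 | applicable
count: 6
applicable_count: 4


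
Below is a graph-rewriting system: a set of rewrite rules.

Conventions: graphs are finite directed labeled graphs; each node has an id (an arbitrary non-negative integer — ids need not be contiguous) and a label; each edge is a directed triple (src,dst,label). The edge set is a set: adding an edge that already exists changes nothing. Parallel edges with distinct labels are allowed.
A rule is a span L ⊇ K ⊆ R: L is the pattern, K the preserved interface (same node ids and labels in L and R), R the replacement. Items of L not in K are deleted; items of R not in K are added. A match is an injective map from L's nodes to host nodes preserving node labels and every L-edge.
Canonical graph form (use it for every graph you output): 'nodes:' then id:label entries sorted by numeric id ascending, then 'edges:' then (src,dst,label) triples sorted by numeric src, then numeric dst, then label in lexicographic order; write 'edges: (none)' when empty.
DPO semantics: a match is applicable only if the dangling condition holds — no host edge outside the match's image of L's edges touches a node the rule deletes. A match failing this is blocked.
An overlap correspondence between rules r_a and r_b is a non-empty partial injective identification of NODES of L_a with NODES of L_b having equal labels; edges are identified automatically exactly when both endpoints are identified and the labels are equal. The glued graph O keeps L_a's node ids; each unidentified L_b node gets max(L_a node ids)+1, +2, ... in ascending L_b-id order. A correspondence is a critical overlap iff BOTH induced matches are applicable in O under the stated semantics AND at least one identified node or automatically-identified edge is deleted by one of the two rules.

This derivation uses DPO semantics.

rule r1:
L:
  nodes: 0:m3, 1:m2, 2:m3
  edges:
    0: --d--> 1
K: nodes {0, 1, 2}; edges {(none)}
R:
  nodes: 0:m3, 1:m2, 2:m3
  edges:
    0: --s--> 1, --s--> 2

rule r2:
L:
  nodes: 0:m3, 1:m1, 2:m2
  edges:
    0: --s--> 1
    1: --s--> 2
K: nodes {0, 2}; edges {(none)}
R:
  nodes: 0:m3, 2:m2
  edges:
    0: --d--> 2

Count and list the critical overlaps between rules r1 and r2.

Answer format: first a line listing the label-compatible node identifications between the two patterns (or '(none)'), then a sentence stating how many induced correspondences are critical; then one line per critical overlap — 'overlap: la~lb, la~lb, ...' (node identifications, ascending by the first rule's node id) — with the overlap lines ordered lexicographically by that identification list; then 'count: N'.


label-compatible node identifications between L(r1) and L(r2): 0~0, 1~2, 2~0
0 of the induced correspondences are critical overlaps of r1 and r2.
count: 0
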